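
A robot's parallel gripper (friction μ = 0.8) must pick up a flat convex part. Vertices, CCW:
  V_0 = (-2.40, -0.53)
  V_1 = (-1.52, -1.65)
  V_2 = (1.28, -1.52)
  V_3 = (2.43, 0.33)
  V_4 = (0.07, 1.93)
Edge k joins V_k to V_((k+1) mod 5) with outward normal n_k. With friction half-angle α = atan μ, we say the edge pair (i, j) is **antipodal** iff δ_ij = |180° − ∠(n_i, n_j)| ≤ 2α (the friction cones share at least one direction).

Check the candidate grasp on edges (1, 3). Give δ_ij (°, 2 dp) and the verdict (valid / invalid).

δ = 36.79°, valid

α = atan 0.8 = 38.66°;  2α = 77.32°
edge 1: e_1 = (+2.80, +0.13);  n_1 = (+0.0464, -0.9989)
edge 3: e_3 = (-2.36, +1.60);  n_3 = (+0.5612, +0.8277)
∠(n_1, n_3) = 143.21°
δ = |180° − 143.21°| = 36.79°
36.79° ≤ 2α = 77.32°  →  valid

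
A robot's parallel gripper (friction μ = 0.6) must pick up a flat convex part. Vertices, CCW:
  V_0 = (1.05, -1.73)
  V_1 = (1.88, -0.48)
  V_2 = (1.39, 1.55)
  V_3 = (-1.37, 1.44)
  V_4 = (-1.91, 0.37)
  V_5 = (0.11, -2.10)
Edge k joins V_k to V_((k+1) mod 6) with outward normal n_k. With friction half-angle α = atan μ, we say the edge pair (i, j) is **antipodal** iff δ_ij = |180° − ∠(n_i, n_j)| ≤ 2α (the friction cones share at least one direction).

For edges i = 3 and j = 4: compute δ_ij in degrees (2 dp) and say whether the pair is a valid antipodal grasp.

α = atan 0.6 = 30.96°;  2α = 61.93°
edge 3: e_3 = (-0.54, -1.07);  n_3 = (-0.8928, +0.4505)
edge 4: e_4 = (+2.02, -2.47);  n_4 = (-0.7741, -0.6331)
∠(n_3, n_4) = 66.06°
δ = |180° − 66.06°| = 113.94°
113.94° > 2α = 61.93°  →  invalid

δ = 113.94°, invalid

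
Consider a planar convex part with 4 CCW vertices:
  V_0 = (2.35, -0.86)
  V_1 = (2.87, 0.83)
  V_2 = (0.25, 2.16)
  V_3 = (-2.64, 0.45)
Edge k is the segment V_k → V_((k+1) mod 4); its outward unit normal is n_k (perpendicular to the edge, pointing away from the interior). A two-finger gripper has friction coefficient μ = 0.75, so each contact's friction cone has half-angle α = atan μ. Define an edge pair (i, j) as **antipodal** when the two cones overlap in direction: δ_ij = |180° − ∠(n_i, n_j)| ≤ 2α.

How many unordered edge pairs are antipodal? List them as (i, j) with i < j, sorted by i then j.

count = 3; pairs: (0,2), (1,3), (2,3)

α = atan 0.75 = 36.87°;  2α = 73.74°
n_0 = (+0.9558, -0.2941)
n_1 = (+0.4527, +0.8917)
n_2 = (-0.5092, +0.8606)
n_3 = (-0.2539, -0.9672)
  (0,1): δ = 99.81°  ·
  (0,2): δ = 42.28°  ✓
  (0,3): δ = 92.39°  ·
  (1,2): δ = 122.47°  ·
  (1,3): δ = 12.20°  ✓
  (2,3): δ = 45.32°  ✓
antipodal pairs: 3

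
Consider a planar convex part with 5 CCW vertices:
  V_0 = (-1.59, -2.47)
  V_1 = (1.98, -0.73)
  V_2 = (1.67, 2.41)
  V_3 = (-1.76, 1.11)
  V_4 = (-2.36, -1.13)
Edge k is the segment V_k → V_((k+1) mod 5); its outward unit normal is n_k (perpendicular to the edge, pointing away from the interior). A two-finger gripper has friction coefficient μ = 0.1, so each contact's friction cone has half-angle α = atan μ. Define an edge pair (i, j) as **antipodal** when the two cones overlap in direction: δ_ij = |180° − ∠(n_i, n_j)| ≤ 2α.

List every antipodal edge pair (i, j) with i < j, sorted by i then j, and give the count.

count = 1; pairs: (0,2)

α = atan 0.1 = 5.71°;  2α = 11.42°
n_0 = (+0.4381, -0.8989)
n_1 = (+0.9952, +0.0982)
n_2 = (-0.3544, +0.9351)
n_3 = (-0.9659, +0.2587)
n_4 = (-0.8670, -0.4982)
  (0,1): δ = 110.35°  ·
  (0,2): δ = 5.23°  ✓
  (0,3): δ = 49.02°  ·
  (0,4): δ = 93.90°  ·
  (1,2): δ = 74.88°  ·
  (1,3): δ = 20.63°  ·
  (1,4): δ = 24.24°  ·
  (2,3): δ = 125.75°  ·
  (2,4): δ = 80.87°  ·
  (3,4): δ = 135.12°  ·
antipodal pairs: 1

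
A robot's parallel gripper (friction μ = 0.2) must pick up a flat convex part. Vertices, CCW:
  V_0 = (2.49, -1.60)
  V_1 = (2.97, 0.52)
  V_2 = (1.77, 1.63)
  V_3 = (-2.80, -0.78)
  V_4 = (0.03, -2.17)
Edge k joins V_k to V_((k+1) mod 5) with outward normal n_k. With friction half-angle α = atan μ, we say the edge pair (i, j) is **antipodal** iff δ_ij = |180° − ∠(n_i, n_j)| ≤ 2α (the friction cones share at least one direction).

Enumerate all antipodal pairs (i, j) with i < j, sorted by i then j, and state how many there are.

count = 2; pairs: (1,3), (2,4)

α = atan 0.2 = 11.31°;  2α = 22.62°
n_0 = (+0.9753, -0.2208)
n_1 = (+0.6790, +0.7341)
n_2 = (-0.4665, +0.8845)
n_3 = (-0.4409, -0.8976)
n_4 = (+0.2257, -0.9742)
  (0,1): δ = 120.01°  ·
  (0,2): δ = 49.44°  ·
  (0,3): δ = 76.60°  ·
  (0,4): δ = 115.80°  ·
  (1,2): δ = 109.43°  ·
  (1,3): δ = 16.61°  ✓
  (1,4): δ = 55.81°  ·
  (2,3): δ = 53.96°  ·
  (2,4): δ = 14.76°  ✓
  (3,4): δ = 140.80°  ·
antipodal pairs: 2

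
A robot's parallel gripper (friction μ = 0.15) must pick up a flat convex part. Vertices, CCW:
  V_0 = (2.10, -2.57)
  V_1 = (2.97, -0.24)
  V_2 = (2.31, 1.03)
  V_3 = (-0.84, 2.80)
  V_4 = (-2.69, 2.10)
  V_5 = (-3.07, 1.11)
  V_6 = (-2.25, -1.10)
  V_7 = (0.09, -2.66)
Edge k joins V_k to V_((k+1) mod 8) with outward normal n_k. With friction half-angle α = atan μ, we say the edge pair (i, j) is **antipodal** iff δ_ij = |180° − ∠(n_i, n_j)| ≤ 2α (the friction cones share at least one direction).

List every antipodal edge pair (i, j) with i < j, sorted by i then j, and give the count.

α = atan 0.15 = 8.53°;  2α = 17.06°
n_0 = (+0.9368, -0.3498)
n_1 = (+0.8873, +0.4611)
n_2 = (+0.4899, +0.8718)
n_3 = (-0.3539, +0.9353)
n_4 = (-0.9336, +0.3583)
n_5 = (-0.9375, -0.3479)
n_6 = (-0.5547, -0.8321)
n_7 = (+0.0447, -0.9990)
  (0,1): δ = 132.06°  ·
  (0,2): δ = 98.86°  ·
  (0,3): δ = 48.80°  ·
  (0,4): δ = 0.52°  ✓
  (0,5): δ = 40.83°  ·
  (0,6): δ = 76.79°  ·
  (0,7): δ = 113.04°  ·
  (1,2): δ = 146.79°  ·
  (1,3): δ = 96.73°  ·
  (1,4): δ = 48.46°  ·
  (1,5): δ = 7.10°  ✓
  (1,6): δ = 28.85°  ·
  (1,7): δ = 65.10°  ·
  (2,3): δ = 129.94°  ·
  (2,4): δ = 81.67°  ·
  (2,5): δ = 40.31°  ·
  (2,6): δ = 4.36°  ✓
  (2,7): δ = 31.90°  ·
  (3,4): δ = 131.72°  ·
  (3,5): δ = 90.37°  ·
  (3,6): δ = 54.42°  ·
  (3,7): δ = 18.16°  ·
  (4,5): δ = 138.64°  ·
  (4,6): δ = 102.69°  ·
  (4,7): δ = 66.44°  ·
  (5,6): δ = 144.05°  ·
  (5,7): δ = 107.79°  ·
  (6,7): δ = 143.75°  ·
antipodal pairs: 3

count = 3; pairs: (0,4), (1,5), (2,6)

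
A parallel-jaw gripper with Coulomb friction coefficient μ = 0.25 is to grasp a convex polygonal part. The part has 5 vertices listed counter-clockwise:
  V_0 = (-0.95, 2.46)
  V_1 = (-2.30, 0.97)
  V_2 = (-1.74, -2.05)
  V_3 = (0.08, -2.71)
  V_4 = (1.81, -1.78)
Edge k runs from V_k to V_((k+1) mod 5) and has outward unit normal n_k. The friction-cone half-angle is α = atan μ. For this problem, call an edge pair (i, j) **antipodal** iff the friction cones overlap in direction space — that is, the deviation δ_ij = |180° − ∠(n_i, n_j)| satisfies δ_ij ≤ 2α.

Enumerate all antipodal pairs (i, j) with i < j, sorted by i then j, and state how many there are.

α = atan 0.25 = 14.04°;  2α = 28.07°
n_0 = (-0.7411, +0.6714)
n_1 = (-0.9832, -0.1823)
n_2 = (-0.3409, -0.9401)
n_3 = (+0.4735, -0.8808)
n_4 = (+0.8381, +0.5455)
  (0,1): δ = 127.32°  ·
  (0,2): δ = 67.75°  ·
  (0,3): δ = 19.56°  ✓
  (0,4): δ = 75.24°  ·
  (1,2): δ = 120.44°  ·
  (1,3): δ = 72.24°  ·
  (1,4): δ = 22.56°  ✓
  (2,3): δ = 131.81°  ·
  (2,4): δ = 37.01°  ·
  (3,4): δ = 85.20°  ·
antipodal pairs: 2

count = 2; pairs: (0,3), (1,4)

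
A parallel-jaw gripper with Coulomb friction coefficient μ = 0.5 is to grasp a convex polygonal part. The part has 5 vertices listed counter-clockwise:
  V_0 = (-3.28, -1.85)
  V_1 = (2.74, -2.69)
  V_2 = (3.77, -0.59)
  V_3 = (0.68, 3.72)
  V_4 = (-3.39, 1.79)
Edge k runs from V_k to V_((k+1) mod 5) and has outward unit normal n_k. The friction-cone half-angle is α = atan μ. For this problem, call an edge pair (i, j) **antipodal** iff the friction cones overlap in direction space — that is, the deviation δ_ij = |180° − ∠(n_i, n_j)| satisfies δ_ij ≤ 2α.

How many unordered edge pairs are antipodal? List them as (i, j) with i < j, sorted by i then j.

count = 5; pairs: (0,2), (0,3), (1,3), (1,4), (2,4)

α = atan 0.5 = 26.57°;  2α = 53.13°
n_0 = (-0.1382, -0.9904)
n_1 = (+0.8978, -0.4404)
n_2 = (+0.8127, +0.5827)
n_3 = (-0.4285, +0.9036)
n_4 = (-0.9995, -0.0302)
  (0,1): δ = 108.18°  ·
  (0,2): δ = 46.42°  ✓
  (0,3): δ = 33.31°  ✓
  (0,4): δ = 99.67°  ·
  (1,2): δ = 118.23°  ·
  (1,3): δ = 38.50°  ✓
  (1,4): δ = 27.86°  ✓
  (2,3): δ = 100.27°  ·
  (2,4): δ = 33.91°  ✓
  (3,4): δ = 113.64°  ·
antipodal pairs: 5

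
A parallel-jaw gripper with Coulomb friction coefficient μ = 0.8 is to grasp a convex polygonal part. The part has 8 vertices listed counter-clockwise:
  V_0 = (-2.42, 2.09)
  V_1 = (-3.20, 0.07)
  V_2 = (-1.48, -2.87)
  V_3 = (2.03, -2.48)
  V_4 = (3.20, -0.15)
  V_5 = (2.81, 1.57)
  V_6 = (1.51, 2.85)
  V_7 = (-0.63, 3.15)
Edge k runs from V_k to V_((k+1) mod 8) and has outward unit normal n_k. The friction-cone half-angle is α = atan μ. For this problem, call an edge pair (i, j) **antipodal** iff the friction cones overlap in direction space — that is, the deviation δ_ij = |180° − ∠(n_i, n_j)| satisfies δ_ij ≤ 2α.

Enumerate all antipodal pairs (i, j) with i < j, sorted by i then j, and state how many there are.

count = 14; pairs: (0,2), (0,3), (0,4), (0,5), (1,3), (1,4), (1,5), (1,6), (2,5), (2,6), (2,7), (3,6), (3,7), (4,7)

α = atan 0.8 = 38.66°;  2α = 77.32°
n_0 = (-0.9329, +0.3602)
n_1 = (-0.8631, -0.5050)
n_2 = (+0.1104, -0.9939)
n_3 = (+0.8937, -0.4487)
n_4 = (+0.9752, +0.2211)
n_5 = (+0.7016, +0.7126)
n_6 = (+0.1388, +0.9903)
n_7 = (-0.5095, +0.8604)
  (0,1): δ = 128.56°  ·
  (0,2): δ = 62.55°  ✓
  (0,3): δ = 5.55°  ✓
  (0,4): δ = 33.89°  ✓
  (0,5): δ = 66.56°  ✓
  (0,6): δ = 103.13°  ·
  (0,7): δ = 141.75°  ·
  (1,2): δ = 113.99°  ·
  (1,3): δ = 56.99°  ✓
  (1,4): δ = 17.55°  ✓
  (1,5): δ = 15.12°  ✓
  (1,6): δ = 51.69°  ✓
  (1,7): δ = 90.30°  ·
  (2,3): δ = 123.00°  ·
  (2,4): δ = 83.56°  ·
  (2,5): δ = 50.90°  ✓
  (2,6): δ = 14.32°  ✓
  (2,7): δ = 24.29°  ✓
  (3,4): δ = 140.56°  ·
  (3,5): δ = 107.89°  ·
  (3,6): δ = 71.32°  ✓
  (3,7): δ = 32.70°  ✓
  (4,5): δ = 147.33°  ·
  (4,6): δ = 110.76°  ·
  (4,7): δ = 72.14°  ✓
  (5,6): δ = 143.42°  ·
  (5,7): δ = 104.81°  ·
  (6,7): δ = 141.39°  ·
antipodal pairs: 14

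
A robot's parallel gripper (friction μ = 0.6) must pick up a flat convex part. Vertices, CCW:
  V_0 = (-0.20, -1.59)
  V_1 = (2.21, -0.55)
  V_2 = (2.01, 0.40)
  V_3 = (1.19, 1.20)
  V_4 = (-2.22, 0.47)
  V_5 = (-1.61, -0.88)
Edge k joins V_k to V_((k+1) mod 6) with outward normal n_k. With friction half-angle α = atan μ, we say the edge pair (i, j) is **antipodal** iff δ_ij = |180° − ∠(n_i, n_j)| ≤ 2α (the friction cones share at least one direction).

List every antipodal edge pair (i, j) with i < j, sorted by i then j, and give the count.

α = atan 0.6 = 30.96°;  2α = 61.93°
n_0 = (+0.3962, -0.9182)
n_1 = (+0.9785, +0.2060)
n_2 = (+0.6983, +0.7158)
n_3 = (-0.2093, +0.9778)
n_4 = (-0.9113, -0.4118)
n_5 = (-0.4497, -0.8932)
  (0,1): δ = 101.45°  ·
  (0,2): δ = 67.63°  ·
  (0,3): δ = 11.26°  ✓
  (0,4): δ = 90.97°  ·
  (0,5): δ = 129.93°  ·
  (1,2): δ = 146.18°  ·
  (1,3): δ = 89.81°  ·
  (1,4): δ = 12.43°  ✓
  (1,5): δ = 51.38°  ✓
  (2,3): δ = 123.62°  ·
  (2,4): δ = 21.39°  ✓
  (2,5): δ = 17.57°  ✓
  (3,4): δ = 77.77°  ·
  (3,5): δ = 38.81°  ✓
  (4,5): δ = 141.04°  ·
antipodal pairs: 6

count = 6; pairs: (0,3), (1,4), (1,5), (2,4), (2,5), (3,5)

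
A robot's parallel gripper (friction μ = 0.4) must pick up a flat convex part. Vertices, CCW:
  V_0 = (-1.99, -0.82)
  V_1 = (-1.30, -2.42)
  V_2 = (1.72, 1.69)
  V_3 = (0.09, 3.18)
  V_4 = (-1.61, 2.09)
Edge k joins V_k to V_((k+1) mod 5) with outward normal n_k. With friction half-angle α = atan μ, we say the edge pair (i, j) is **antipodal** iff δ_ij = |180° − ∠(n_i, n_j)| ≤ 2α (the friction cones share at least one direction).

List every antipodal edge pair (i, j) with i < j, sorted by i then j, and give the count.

α = atan 0.4 = 21.80°;  2α = 43.60°
n_0 = (-0.9183, -0.3960)
n_1 = (+0.8058, -0.5921)
n_2 = (+0.6747, +0.7381)
n_3 = (-0.5398, +0.8418)
n_4 = (-0.9916, +0.1295)
  (0,1): δ = 59.64°  ·
  (0,2): δ = 24.24°  ✓
  (0,3): δ = 99.34°  ·
  (0,4): δ = 149.23°  ·
  (1,2): δ = 96.12°  ·
  (1,3): δ = 21.02°  ✓
  (1,4): δ = 28.87°  ✓
  (2,3): δ = 104.90°  ·
  (2,4): δ = 55.01°  ·
  (3,4): δ = 130.11°  ·
antipodal pairs: 3

count = 3; pairs: (0,2), (1,3), (1,4)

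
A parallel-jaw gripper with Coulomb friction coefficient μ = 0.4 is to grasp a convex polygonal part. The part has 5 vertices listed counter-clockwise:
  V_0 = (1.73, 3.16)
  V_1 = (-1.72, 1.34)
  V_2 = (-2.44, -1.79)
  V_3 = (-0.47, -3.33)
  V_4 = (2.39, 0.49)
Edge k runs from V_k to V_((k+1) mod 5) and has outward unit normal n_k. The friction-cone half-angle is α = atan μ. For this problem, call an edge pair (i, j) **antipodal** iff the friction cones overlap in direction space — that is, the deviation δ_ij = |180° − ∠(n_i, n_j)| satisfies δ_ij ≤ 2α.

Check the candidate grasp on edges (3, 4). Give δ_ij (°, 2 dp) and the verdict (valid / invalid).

α = atan 0.4 = 21.80°;  2α = 43.60°
edge 3: e_3 = (+2.86, +3.82);  n_3 = (+0.8005, -0.5993)
edge 4: e_4 = (-0.66, +2.67);  n_4 = (+0.9708, +0.2400)
∠(n_3, n_4) = 50.71°
δ = |180° − 50.71°| = 129.29°
129.29° > 2α = 43.60°  →  invalid

δ = 129.29°, invalid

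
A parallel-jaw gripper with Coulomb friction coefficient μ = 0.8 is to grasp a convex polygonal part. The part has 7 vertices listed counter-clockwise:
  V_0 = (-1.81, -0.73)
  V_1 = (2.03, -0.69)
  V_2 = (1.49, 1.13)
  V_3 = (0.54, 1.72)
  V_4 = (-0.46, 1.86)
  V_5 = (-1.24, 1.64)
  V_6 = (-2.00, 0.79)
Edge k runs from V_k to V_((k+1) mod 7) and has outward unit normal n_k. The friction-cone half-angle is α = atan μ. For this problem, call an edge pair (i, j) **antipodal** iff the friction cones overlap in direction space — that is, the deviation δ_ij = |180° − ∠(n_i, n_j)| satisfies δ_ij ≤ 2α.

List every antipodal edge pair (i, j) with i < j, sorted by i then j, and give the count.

count = 9; pairs: (0,1), (0,2), (0,3), (0,4), (0,5), (1,5), (1,6), (2,6), (3,6)

α = atan 0.8 = 38.66°;  2α = 77.32°
n_0 = (+0.0104, -0.9999)
n_1 = (+0.9587, +0.2844)
n_2 = (+0.5276, +0.8495)
n_3 = (+0.1386, +0.9903)
n_4 = (-0.2715, +0.9624)
n_5 = (-0.7455, +0.6665)
n_6 = (-0.9923, -0.1240)
  (0,1): δ = 74.07°  ✓
  (0,2): δ = 32.44°  ✓
  (0,3): δ = 8.57°  ✓
  (0,4): δ = 15.15°  ✓
  (0,5): δ = 47.60°  ✓
  (0,6): δ = 96.53°  ·
  (1,2): δ = 138.37°  ·
  (1,3): δ = 114.50°  ·
  (1,4): δ = 90.77°  ·
  (1,5): δ = 58.33°  ✓
  (1,6): δ = 9.40°  ✓
  (2,3): δ = 156.13°  ·
  (2,4): δ = 132.41°  ·
  (2,5): δ = 99.96°  ·
  (2,6): δ = 51.03°  ✓
  (3,4): δ = 156.28°  ·
  (3,5): δ = 123.83°  ·
  (3,6): δ = 74.91°  ✓
  (4,5): δ = 147.55°  ·
  (4,6): δ = 98.63°  ·
  (5,6): δ = 131.07°  ·
antipodal pairs: 9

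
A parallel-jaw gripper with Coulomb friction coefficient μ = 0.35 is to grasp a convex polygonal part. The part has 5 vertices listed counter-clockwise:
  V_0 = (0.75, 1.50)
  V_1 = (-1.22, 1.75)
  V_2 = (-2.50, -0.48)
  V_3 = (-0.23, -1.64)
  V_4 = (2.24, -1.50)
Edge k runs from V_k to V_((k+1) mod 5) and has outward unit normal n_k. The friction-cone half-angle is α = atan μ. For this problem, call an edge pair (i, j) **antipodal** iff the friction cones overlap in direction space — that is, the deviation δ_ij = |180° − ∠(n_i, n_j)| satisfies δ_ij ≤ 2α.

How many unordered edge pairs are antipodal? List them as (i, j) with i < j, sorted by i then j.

α = atan 0.35 = 19.29°;  2α = 38.58°
n_0 = (+0.1259, +0.9920)
n_1 = (-0.8673, +0.4978)
n_2 = (-0.4550, -0.8905)
n_3 = (+0.0566, -0.9984)
n_4 = (+0.8956, +0.4448)
  (0,1): δ = 112.62°  ·
  (0,2): δ = 19.84°  ✓
  (0,3): δ = 10.48°  ✓
  (0,4): δ = 123.64°  ·
  (1,2): δ = 87.21°  ·
  (1,3): δ = 56.90°  ·
  (1,4): δ = 56.27°  ·
  (2,3): δ = 149.69°  ·
  (2,4): δ = 36.52°  ✓
  (3,4): δ = 66.83°  ·
antipodal pairs: 3

count = 3; pairs: (0,2), (0,3), (2,4)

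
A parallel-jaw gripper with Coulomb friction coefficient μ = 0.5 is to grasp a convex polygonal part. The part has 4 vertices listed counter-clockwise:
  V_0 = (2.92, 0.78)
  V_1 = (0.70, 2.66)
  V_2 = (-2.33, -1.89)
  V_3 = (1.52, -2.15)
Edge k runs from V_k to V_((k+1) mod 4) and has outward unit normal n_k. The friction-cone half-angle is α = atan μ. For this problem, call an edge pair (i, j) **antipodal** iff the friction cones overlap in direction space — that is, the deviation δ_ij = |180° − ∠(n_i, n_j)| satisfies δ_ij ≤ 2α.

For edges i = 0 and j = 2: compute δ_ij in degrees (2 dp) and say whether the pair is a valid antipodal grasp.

α = atan 0.5 = 26.57°;  2α = 53.13°
edge 0: e_0 = (-2.22, +1.88);  n_0 = (+0.6463, +0.7631)
edge 2: e_2 = (+3.85, -0.26);  n_2 = (-0.0674, -0.9977)
∠(n_0, n_2) = 143.60°
δ = |180° − 143.60°| = 36.40°
36.40° ≤ 2α = 53.13°  →  valid

δ = 36.40°, valid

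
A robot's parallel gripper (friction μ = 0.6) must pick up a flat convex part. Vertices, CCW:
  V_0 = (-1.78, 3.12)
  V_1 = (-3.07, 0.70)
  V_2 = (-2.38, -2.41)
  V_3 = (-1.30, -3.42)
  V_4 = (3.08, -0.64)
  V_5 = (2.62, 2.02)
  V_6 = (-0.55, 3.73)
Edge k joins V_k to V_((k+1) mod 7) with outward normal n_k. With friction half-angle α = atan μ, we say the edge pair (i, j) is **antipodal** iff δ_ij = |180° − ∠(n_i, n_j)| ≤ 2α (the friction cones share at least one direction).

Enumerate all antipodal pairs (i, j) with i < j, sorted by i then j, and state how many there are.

count = 8; pairs: (0,3), (0,4), (1,4), (1,5), (2,4), (2,5), (3,5), (3,6)

α = atan 0.6 = 30.96°;  2α = 61.93°
n_0 = (-0.8825, +0.4704)
n_1 = (-0.9763, -0.2166)
n_2 = (-0.6830, -0.7304)
n_3 = (+0.5359, -0.8443)
n_4 = (+0.9854, +0.1704)
n_5 = (+0.4748, +0.8801)
n_6 = (-0.4443, +0.8959)
  (0,1): δ = 139.43°  ·
  (0,2): δ = 105.02°  ·
  (0,3): δ = 29.54°  ✓
  (0,4): δ = 37.87°  ✓
  (0,5): δ = 89.72°  ·
  (0,6): δ = 144.44°  ·
  (1,2): δ = 145.59°  ·
  (1,3): δ = 70.11°  ·
  (1,4): δ = 2.70°  ✓
  (1,5): δ = 49.15°  ✓
  (1,6): δ = 103.87°  ·
  (2,3): δ = 104.51°  ·
  (2,4): δ = 37.11°  ✓
  (2,5): δ = 14.74°  ✓
  (2,6): δ = 69.46°  ·
  (3,4): δ = 112.59°  ·
  (3,5): δ = 60.75°  ✓
  (3,6): δ = 6.03°  ✓
  (4,5): δ = 128.16°  ·
  (4,6): δ = 73.43°  ·
  (5,6): δ = 125.28°  ·
antipodal pairs: 8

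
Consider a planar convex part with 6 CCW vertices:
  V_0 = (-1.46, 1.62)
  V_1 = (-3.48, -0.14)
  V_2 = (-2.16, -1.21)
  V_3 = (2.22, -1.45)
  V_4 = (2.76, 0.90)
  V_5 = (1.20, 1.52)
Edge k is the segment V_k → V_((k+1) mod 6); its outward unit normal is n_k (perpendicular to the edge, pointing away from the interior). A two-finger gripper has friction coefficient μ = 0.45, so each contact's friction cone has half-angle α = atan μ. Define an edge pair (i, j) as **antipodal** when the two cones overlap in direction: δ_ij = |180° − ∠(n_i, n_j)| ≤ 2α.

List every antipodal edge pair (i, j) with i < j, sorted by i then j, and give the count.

α = atan 0.45 = 24.23°;  2α = 48.46°
n_0 = (-0.6569, +0.7540)
n_1 = (-0.6297, -0.7768)
n_2 = (-0.0547, -0.9985)
n_3 = (+0.9746, -0.2240)
n_4 = (+0.3693, +0.9293)
n_5 = (+0.0376, +0.9993)
  (0,1): δ = 80.09°  ·
  (0,2): δ = 44.20°  ✓
  (0,3): δ = 35.99°  ✓
  (0,4): δ = 117.26°  ·
  (0,5): δ = 136.78°  ·
  (1,2): δ = 144.11°  ·
  (1,3): δ = 63.91°  ·
  (1,4): δ = 17.35°  ✓
  (1,5): δ = 36.88°  ✓
  (2,3): δ = 99.80°  ·
  (2,4): δ = 18.54°  ✓
  (2,5): δ = 0.98°  ✓
  (3,4): δ = 98.73°  ·
  (3,5): δ = 79.21°  ·
  (4,5): δ = 160.48°  ·
antipodal pairs: 6

count = 6; pairs: (0,2), (0,3), (1,4), (1,5), (2,4), (2,5)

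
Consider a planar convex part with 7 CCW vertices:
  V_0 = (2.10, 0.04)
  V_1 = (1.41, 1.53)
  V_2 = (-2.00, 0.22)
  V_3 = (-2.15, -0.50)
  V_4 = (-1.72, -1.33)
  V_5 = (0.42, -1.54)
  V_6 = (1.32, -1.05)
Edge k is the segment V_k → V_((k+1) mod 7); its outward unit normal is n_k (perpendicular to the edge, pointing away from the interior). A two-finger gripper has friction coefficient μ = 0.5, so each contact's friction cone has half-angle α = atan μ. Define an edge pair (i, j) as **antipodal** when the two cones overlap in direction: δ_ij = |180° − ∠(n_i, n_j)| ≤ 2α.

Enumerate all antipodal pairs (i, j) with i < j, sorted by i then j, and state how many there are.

count = 7; pairs: (0,2), (0,3), (1,4), (1,5), (1,6), (2,5), (2,6)

α = atan 0.5 = 26.57°;  2α = 53.13°
n_0 = (+0.9074, +0.4202)
n_1 = (-0.3586, +0.9335)
n_2 = (-0.9790, +0.2040)
n_3 = (-0.8879, -0.4600)
n_4 = (-0.0977, -0.9952)
n_5 = (+0.4782, -0.8783)
n_6 = (+0.8132, -0.5819)
  (0,1): δ = 93.83°  ·
  (0,2): δ = 36.62°  ✓
  (0,3): δ = 2.54°  ✓
  (0,4): δ = 59.55°  ·
  (0,5): δ = 93.72°  ·
  (0,6): δ = 119.56°  ·
  (1,2): δ = 122.78°  ·
  (1,3): δ = 83.63°  ·
  (1,4): δ = 26.62°  ✓
  (1,5): δ = 7.55°  ✓
  (1,6): δ = 33.40°  ✓
  (2,3): δ = 140.84°  ·
  (2,4): δ = 83.84°  ·
  (2,5): δ = 49.67°  ✓
  (2,6): δ = 23.82°  ✓
  (3,4): δ = 122.99°  ·
  (3,5): δ = 88.82°  ·
  (3,6): δ = 62.97°  ·
  (4,5): δ = 145.83°  ·
  (4,6): δ = 119.98°  ·
  (5,6): δ = 154.15°  ·
antipodal pairs: 7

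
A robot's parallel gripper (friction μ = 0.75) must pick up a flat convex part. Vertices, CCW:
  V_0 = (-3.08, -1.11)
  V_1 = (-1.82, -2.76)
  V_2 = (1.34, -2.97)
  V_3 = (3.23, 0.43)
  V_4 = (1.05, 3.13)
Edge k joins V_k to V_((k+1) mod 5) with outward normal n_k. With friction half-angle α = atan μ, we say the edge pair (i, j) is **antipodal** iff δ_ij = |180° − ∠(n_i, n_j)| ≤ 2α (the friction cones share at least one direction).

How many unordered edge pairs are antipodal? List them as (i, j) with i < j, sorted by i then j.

count = 5; pairs: (0,2), (0,3), (1,3), (1,4), (2,4)

α = atan 0.75 = 36.87°;  2α = 73.74°
n_0 = (-0.7948, -0.6069)
n_1 = (-0.0663, -0.9978)
n_2 = (+0.8740, -0.4859)
n_3 = (+0.7780, +0.6282)
n_4 = (-0.7163, +0.6978)
  (0,1): δ = 131.17°  ·
  (0,2): δ = 66.44°  ✓
  (0,3): δ = 1.55°  ✓
  (0,4): δ = 98.39°  ·
  (1,2): δ = 115.27°  ·
  (1,3): δ = 47.28°  ✓
  (1,4): δ = 49.55°  ✓
  (2,3): δ = 112.01°  ·
  (2,4): δ = 15.18°  ✓
  (3,4): δ = 83.16°  ·
antipodal pairs: 5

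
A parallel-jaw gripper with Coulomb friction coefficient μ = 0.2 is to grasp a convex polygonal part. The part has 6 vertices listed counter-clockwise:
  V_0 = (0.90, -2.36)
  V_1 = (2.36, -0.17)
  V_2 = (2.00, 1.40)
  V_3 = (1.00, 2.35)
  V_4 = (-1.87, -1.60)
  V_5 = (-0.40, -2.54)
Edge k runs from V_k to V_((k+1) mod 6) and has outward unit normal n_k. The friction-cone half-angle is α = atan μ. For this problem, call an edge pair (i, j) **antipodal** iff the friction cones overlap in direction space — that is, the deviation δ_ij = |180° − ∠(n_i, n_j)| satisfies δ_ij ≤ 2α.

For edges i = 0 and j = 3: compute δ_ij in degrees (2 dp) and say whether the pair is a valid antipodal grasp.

α = atan 0.2 = 11.31°;  2α = 22.62°
edge 0: e_0 = (+1.46, +2.19);  n_0 = (+0.8321, -0.5547)
edge 3: e_3 = (-2.87, -3.95);  n_3 = (-0.8090, +0.5878)
∠(n_0, n_3) = 177.69°
δ = |180° − 177.69°| = 2.31°
2.31° ≤ 2α = 22.62°  →  valid

δ = 2.31°, valid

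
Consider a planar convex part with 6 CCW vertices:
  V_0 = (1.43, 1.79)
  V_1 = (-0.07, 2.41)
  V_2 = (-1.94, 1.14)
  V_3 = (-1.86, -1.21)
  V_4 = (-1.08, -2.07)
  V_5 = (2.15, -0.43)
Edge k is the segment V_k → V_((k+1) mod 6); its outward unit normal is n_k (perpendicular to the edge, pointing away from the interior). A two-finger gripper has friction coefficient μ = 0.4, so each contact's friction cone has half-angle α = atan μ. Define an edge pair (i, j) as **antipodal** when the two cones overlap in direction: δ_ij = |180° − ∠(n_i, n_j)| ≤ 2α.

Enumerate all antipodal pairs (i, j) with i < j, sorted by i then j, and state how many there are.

α = atan 0.4 = 21.80°;  2α = 43.60°
n_0 = (+0.3820, +0.9242)
n_1 = (-0.5618, +0.8273)
n_2 = (-0.9994, -0.0340)
n_3 = (-0.7407, -0.6718)
n_4 = (+0.4527, -0.8916)
n_5 = (+0.9512, +0.3085)
  (0,1): δ = 123.36°  ·
  (0,2): δ = 65.59°  ·
  (0,3): δ = 25.34°  ✓
  (0,4): δ = 49.38°  ·
  (0,5): δ = 130.43°  ·
  (1,2): δ = 122.23°  ·
  (1,3): δ = 81.97°  ·
  (1,4): δ = 7.26°  ✓
  (1,5): δ = 73.79°  ·
  (2,3): δ = 139.74°  ·
  (2,4): δ = 65.03°  ·
  (2,5): δ = 16.02°  ✓
  (3,4): δ = 105.29°  ·
  (3,5): δ = 24.24°  ✓
  (4,5): δ = 98.95°  ·
antipodal pairs: 4

count = 4; pairs: (0,3), (1,4), (2,5), (3,5)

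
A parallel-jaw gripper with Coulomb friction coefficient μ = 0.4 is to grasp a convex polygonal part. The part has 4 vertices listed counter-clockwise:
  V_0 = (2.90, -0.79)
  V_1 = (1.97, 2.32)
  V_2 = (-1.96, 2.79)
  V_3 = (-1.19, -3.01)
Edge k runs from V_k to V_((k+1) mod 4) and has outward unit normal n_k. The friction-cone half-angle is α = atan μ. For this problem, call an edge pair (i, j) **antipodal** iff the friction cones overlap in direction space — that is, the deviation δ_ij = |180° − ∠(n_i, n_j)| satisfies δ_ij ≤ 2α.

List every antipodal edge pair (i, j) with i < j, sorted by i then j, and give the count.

count = 2; pairs: (0,2), (1,3)

α = atan 0.4 = 21.80°;  2α = 43.60°
n_0 = (+0.9581, +0.2865)
n_1 = (+0.1187, +0.9929)
n_2 = (-0.9913, -0.1316)
n_3 = (+0.4770, -0.8789)
  (0,1): δ = 113.47°  ·
  (0,2): δ = 9.09°  ✓
  (0,3): δ = 101.84°  ·
  (1,2): δ = 75.62°  ·
  (1,3): δ = 35.31°  ✓
  (2,3): δ = 69.07°  ·
antipodal pairs: 2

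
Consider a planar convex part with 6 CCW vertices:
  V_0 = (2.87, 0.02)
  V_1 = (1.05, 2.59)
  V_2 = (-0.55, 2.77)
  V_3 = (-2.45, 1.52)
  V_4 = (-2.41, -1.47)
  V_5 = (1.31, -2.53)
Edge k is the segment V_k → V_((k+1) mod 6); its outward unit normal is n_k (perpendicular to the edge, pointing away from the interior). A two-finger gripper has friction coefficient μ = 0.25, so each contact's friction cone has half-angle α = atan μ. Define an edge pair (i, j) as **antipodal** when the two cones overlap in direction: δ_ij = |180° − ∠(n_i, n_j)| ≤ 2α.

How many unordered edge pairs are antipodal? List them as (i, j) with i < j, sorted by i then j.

count = 2; pairs: (1,4), (2,5)

α = atan 0.25 = 14.04°;  2α = 28.07°
n_0 = (+0.8161, +0.5779)
n_1 = (+0.1118, +0.9937)
n_2 = (-0.5496, +0.8354)
n_3 = (-0.9999, -0.0134)
n_4 = (-0.2740, -0.9617)
n_5 = (+0.8530, -0.5219)
  (0,1): δ = 131.72°  ·
  (0,2): δ = 91.96°  ·
  (0,3): δ = 34.54°  ·
  (0,4): δ = 38.79°  ·
  (0,5): δ = 113.24°  ·
  (1,2): δ = 140.24°  ·
  (1,3): δ = 82.81°  ·
  (1,4): δ = 9.49°  ✓
  (1,5): δ = 64.96°  ·
  (2,3): δ = 122.57°  ·
  (2,4): δ = 49.25°  ·
  (2,5): δ = 25.20°  ✓
  (3,4): δ = 106.67°  ·
  (3,5): δ = 32.22°  ·
  (4,5): δ = 105.55°  ·
antipodal pairs: 2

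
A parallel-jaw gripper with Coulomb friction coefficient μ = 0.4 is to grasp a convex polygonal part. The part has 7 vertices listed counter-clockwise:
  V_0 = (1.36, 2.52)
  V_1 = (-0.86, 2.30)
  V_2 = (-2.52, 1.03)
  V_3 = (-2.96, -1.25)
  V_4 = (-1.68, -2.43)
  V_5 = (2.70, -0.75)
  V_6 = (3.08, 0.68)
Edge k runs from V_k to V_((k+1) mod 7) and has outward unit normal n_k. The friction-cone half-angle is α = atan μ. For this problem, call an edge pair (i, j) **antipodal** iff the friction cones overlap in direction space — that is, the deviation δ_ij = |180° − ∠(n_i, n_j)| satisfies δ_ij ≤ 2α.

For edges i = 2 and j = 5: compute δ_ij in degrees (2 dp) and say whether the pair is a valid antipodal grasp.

α = atan 0.4 = 21.80°;  2α = 43.60°
edge 2: e_2 = (-0.44, -2.28);  n_2 = (-0.9819, +0.1895)
edge 5: e_5 = (+0.38, +1.43);  n_5 = (+0.9665, -0.2568)
∠(n_2, n_5) = 176.04°
δ = |180° − 176.04°| = 3.96°
3.96° ≤ 2α = 43.60°  →  valid

δ = 3.96°, valid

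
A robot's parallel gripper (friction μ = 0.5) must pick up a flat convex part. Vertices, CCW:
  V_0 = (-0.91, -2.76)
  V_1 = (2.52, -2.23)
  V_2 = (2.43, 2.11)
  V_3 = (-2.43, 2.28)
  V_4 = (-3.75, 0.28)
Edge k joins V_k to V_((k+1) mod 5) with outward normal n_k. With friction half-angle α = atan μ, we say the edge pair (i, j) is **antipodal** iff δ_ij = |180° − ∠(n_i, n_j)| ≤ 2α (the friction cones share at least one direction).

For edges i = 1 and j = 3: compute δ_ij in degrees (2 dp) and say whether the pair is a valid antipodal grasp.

δ = 34.61°, valid

α = atan 0.5 = 26.57°;  2α = 53.13°
edge 1: e_1 = (-0.09, +4.34);  n_1 = (+0.9998, +0.0207)
edge 3: e_3 = (-1.32, -2.00);  n_3 = (-0.8346, +0.5508)
∠(n_1, n_3) = 145.39°
δ = |180° − 145.39°| = 34.61°
34.61° ≤ 2α = 53.13°  →  valid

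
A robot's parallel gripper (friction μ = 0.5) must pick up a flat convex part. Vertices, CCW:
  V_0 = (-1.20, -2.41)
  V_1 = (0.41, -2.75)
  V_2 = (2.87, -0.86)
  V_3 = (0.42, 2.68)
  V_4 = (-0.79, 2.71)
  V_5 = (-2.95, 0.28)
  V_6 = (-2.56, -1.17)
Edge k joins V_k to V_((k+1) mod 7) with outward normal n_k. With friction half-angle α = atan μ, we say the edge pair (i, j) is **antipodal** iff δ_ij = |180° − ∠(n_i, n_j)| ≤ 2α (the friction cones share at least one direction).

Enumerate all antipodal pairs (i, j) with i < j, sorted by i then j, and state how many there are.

count = 7; pairs: (0,2), (0,3), (1,3), (1,4), (2,5), (2,6), (3,6)

α = atan 0.5 = 26.57°;  2α = 53.13°
n_0 = (-0.2066, -0.9784)
n_1 = (+0.6092, -0.7930)
n_2 = (+0.8223, +0.5691)
n_3 = (+0.0248, +0.9997)
n_4 = (-0.7474, +0.6644)
n_5 = (-0.9657, -0.2597)
n_6 = (-0.6738, -0.7390)
  (0,1): δ = 130.54°  ·
  (0,2): δ = 43.39°  ✓
  (0,3): δ = 10.50°  ✓
  (0,4): δ = 60.29°  ·
  (0,5): δ = 116.98°  ·
  (0,6): δ = 149.57°  ·
  (1,2): δ = 92.85°  ·
  (1,3): δ = 38.96°  ✓
  (1,4): δ = 10.83°  ✓
  (1,5): δ = 67.52°  ·
  (1,6): δ = 100.11°  ·
  (2,3): δ = 126.11°  ·
  (2,4): δ = 76.32°  ·
  (2,5): δ = 19.63°  ✓
  (2,6): δ = 12.96°  ✓
  (3,4): δ = 130.21°  ·
  (3,5): δ = 73.53°  ·
  (3,6): δ = 40.94°  ✓
  (4,5): δ = 123.31°  ·
  (4,6): δ = 90.72°  ·
  (5,6): δ = 147.41°  ·
antipodal pairs: 7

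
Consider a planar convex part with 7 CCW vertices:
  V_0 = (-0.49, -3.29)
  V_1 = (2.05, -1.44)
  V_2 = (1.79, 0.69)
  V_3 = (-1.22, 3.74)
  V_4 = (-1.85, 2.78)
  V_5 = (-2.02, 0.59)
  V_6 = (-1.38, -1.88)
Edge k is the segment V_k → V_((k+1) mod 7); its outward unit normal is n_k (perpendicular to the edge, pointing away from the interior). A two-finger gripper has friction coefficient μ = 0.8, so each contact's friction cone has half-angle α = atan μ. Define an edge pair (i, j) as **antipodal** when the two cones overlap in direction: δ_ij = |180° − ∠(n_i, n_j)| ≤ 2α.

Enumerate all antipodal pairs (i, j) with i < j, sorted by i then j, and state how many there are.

α = atan 0.8 = 38.66°;  2α = 77.32°
n_0 = (+0.5887, -0.8083)
n_1 = (+0.9926, +0.1212)
n_2 = (+0.7118, +0.7024)
n_3 = (-0.8360, +0.5487)
n_4 = (-0.9970, +0.0774)
n_5 = (-0.9680, -0.2508)
n_6 = (-0.8456, -0.5338)
  (0,1): δ = 119.11°  ·
  (0,2): δ = 81.45°  ·
  (0,3): δ = 20.66°  ✓
  (0,4): δ = 49.49°  ✓
  (0,5): δ = 68.46°  ✓
  (0,6): δ = 86.19°  ·
  (1,2): δ = 142.34°  ·
  (1,3): δ = 40.23°  ✓
  (1,4): δ = 11.40°  ✓
  (1,5): δ = 7.57°  ✓
  (1,6): δ = 25.30°  ✓
  (2,3): δ = 77.90°  ·
  (2,4): δ = 49.06°  ✓
  (2,5): δ = 30.10°  ✓
  (2,6): δ = 12.36°  ✓
  (3,4): δ = 151.16°  ·
  (3,5): δ = 132.20°  ·
  (3,6): δ = 114.46°  ·
  (4,5): δ = 161.03°  ·
  (4,6): δ = 143.30°  ·
  (5,6): δ = 162.27°  ·
antipodal pairs: 10

count = 10; pairs: (0,3), (0,4), (0,5), (1,3), (1,4), (1,5), (1,6), (2,4), (2,5), (2,6)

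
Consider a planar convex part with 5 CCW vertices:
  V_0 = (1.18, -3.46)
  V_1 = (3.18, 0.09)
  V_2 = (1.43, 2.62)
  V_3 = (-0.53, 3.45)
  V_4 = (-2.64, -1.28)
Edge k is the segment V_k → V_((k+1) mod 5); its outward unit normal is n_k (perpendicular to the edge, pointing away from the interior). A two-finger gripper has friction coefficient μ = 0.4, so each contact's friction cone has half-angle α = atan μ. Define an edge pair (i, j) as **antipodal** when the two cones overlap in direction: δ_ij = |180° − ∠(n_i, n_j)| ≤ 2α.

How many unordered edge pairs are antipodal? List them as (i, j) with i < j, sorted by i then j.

α = atan 0.4 = 21.80°;  2α = 43.60°
n_0 = (+0.8712, -0.4908)
n_1 = (+0.8224, +0.5689)
n_2 = (+0.3899, +0.9208)
n_3 = (-0.9133, +0.4074)
n_4 = (-0.4956, -0.8685)
  (0,1): δ = 115.93°  ·
  (0,2): δ = 83.56°  ·
  (0,3): δ = 5.35°  ✓
  (0,4): δ = 89.68°  ·
  (1,2): δ = 147.62°  ·
  (1,3): δ = 58.71°  ·
  (1,4): δ = 25.62°  ✓
  (2,3): δ = 91.09°  ·
  (2,4): δ = 6.76°  ✓
  (3,4): δ = 95.67°  ·
antipodal pairs: 3

count = 3; pairs: (0,3), (1,4), (2,4)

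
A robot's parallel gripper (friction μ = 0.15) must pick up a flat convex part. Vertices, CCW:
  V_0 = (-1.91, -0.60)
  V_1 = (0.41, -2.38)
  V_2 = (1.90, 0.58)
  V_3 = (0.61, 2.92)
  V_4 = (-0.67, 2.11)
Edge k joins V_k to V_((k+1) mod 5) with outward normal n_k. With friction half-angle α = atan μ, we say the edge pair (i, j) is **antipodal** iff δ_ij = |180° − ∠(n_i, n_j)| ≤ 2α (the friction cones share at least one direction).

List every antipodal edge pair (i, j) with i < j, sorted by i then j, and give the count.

α = atan 0.15 = 8.53°;  2α = 17.06°
n_0 = (-0.6087, -0.7934)
n_1 = (+0.8932, -0.4496)
n_2 = (+0.8757, +0.4828)
n_3 = (-0.5347, +0.8450)
n_4 = (-0.9093, +0.4161)
  (0,1): δ = 79.22°  ·
  (0,2): δ = 23.64°  ·
  (0,3): δ = 69.82°  ·
  (0,4): δ = 102.91°  ·
  (1,2): δ = 124.41°  ·
  (1,3): δ = 30.95°  ·
  (1,4): δ = 2.13°  ✓
  (2,3): δ = 86.54°  ·
  (2,4): δ = 53.45°  ·
  (3,4): δ = 146.91°  ·
antipodal pairs: 1

count = 1; pairs: (1,4)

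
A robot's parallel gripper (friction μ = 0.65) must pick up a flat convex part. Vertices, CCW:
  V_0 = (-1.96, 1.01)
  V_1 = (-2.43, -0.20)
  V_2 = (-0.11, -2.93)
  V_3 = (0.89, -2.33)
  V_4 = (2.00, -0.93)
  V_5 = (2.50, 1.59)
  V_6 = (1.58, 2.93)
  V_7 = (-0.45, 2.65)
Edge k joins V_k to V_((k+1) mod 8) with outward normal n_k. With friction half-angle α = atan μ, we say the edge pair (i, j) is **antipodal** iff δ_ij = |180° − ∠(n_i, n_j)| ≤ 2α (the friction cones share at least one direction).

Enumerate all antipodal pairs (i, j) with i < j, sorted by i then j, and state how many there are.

α = atan 0.65 = 33.02°;  2α = 66.05°
n_0 = (-0.9321, +0.3621)
n_1 = (-0.7620, -0.6476)
n_2 = (+0.5145, -0.8575)
n_3 = (+0.7836, -0.6213)
n_4 = (+0.9809, -0.1946)
n_5 = (+0.8244, +0.5660)
n_6 = (-0.1366, +0.9906)
n_7 = (-0.7357, +0.6773)
  (0,1): δ = 118.41°  ·
  (0,2): δ = 37.81°  ✓
  (0,3): δ = 17.18°  ✓
  (0,4): δ = 10.01°  ✓
  (0,5): δ = 55.70°  ✓
  (0,6): δ = 119.08°  ·
  (0,7): δ = 158.59°  ·
  (1,2): δ = 99.39°  ·
  (1,3): δ = 78.77°  ·
  (1,4): δ = 51.58°  ✓
  (1,5): δ = 5.89°  ✓
  (1,6): δ = 57.49°  ✓
  (1,7): δ = 97.00°  ·
  (2,3): δ = 159.37°  ·
  (2,4): δ = 132.19°  ·
  (2,5): δ = 86.49°  ·
  (2,6): δ = 23.11°  ✓
  (2,7): δ = 16.40°  ✓
  (3,4): δ = 152.81°  ·
  (3,5): δ = 107.12°  ·
  (3,6): δ = 43.74°  ✓
  (3,7): δ = 4.23°  ✓
  (4,5): δ = 134.31°  ·
  (4,6): δ = 70.92°  ·
  (4,7): δ = 31.41°  ✓
  (5,6): δ = 116.62°  ·
  (5,7): δ = 77.11°  ·
  (6,7): δ = 140.49°  ·
antipodal pairs: 12

count = 12; pairs: (0,2), (0,3), (0,4), (0,5), (1,4), (1,5), (1,6), (2,6), (2,7), (3,6), (3,7), (4,7)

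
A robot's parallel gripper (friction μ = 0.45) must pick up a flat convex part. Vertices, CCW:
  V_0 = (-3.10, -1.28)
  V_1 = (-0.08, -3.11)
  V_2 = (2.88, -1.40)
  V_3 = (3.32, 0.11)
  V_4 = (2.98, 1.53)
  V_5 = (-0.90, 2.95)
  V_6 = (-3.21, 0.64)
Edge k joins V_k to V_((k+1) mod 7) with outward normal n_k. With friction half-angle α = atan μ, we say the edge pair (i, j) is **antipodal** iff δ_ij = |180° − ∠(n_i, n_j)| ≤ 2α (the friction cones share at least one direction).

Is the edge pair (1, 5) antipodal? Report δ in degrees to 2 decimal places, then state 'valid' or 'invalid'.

δ = 14.98°, valid

α = atan 0.45 = 24.23°;  2α = 48.46°
edge 1: e_1 = (+2.96, +1.71);  n_1 = (+0.5002, -0.8659)
edge 5: e_5 = (-2.31, -2.31);  n_5 = (-0.7071, +0.7071)
∠(n_1, n_5) = 165.02°
δ = |180° − 165.02°| = 14.98°
14.98° ≤ 2α = 48.46°  →  valid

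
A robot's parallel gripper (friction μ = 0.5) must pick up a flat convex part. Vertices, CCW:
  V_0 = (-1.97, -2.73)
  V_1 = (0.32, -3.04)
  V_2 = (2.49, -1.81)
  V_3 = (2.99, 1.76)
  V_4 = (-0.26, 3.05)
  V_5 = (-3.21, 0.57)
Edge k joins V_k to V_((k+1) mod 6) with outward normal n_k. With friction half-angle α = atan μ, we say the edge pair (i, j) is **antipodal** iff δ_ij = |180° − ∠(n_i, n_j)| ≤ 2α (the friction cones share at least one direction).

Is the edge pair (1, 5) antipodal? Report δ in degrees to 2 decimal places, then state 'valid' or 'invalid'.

δ = 81.05°, invalid

α = atan 0.5 = 26.57°;  2α = 53.13°
edge 1: e_1 = (+2.17, +1.23);  n_1 = (+0.4931, -0.8700)
edge 5: e_5 = (+1.24, -3.30);  n_5 = (-0.9361, -0.3517)
∠(n_1, n_5) = 98.95°
δ = |180° − 98.95°| = 81.05°
81.05° > 2α = 53.13°  →  invalid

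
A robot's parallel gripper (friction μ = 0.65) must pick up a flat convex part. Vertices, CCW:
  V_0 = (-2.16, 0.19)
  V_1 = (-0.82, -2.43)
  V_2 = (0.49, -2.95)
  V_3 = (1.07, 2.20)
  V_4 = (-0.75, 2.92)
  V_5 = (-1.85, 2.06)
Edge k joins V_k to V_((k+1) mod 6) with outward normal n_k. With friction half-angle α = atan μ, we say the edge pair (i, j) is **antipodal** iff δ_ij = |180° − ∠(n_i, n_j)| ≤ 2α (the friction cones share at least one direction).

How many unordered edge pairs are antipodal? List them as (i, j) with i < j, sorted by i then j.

count = 6; pairs: (0,2), (0,3), (1,3), (1,4), (2,4), (2,5)

α = atan 0.65 = 33.02°;  2α = 66.05°
n_0 = (-0.8903, -0.4554)
n_1 = (-0.3689, -0.9295)
n_2 = (+0.9937, -0.1119)
n_3 = (+0.3679, +0.9299)
n_4 = (-0.6159, +0.7878)
n_5 = (-0.9865, +0.1635)
  (0,1): δ = 138.74°  ·
  (0,2): δ = 33.51°  ✓
  (0,3): δ = 41.33°  ✓
  (0,4): δ = 100.93°  ·
  (0,5): δ = 143.50°  ·
  (1,2): δ = 74.78°  ·
  (1,3): δ = 0.07°  ✓
  (1,4): δ = 59.67°  ✓
  (1,5): δ = 102.24°  ·
  (2,3): δ = 105.16°  ·
  (2,4): δ = 45.56°  ✓
  (2,5): δ = 2.99°  ✓
  (3,4): δ = 120.40°  ·
  (3,5): δ = 77.83°  ·
  (4,5): δ = 137.43°  ·
antipodal pairs: 6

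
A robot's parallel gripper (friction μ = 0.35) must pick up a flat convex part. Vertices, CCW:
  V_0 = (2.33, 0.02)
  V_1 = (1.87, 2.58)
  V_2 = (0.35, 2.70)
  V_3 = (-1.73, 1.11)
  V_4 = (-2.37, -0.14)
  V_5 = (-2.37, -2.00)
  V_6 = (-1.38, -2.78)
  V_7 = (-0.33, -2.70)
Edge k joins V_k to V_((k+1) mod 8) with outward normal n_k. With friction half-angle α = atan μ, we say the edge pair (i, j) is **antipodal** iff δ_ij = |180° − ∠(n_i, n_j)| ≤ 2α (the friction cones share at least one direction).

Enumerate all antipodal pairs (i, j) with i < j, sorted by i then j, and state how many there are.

count = 7; pairs: (0,3), (0,4), (1,5), (1,6), (2,6), (2,7), (3,7)

α = atan 0.35 = 19.29°;  2α = 38.58°
n_0 = (+0.9842, +0.1769)
n_1 = (+0.0787, +0.9969)
n_2 = (-0.6073, +0.7945)
n_3 = (-0.8901, +0.4557)
n_4 = (-1.0000, -0.0000)
n_5 = (-0.6189, -0.7855)
n_6 = (+0.0760, -0.9971)
n_7 = (+0.7149, -0.6992)
  (0,1): δ = 104.70°  ·
  (0,2): δ = 62.79°  ·
  (0,3): δ = 37.30°  ✓
  (0,4): δ = 10.19°  ✓
  (0,5): δ = 41.58°  ·
  (0,6): δ = 84.17°  ·
  (0,7): δ = 125.45°  ·
  (1,2): δ = 138.09°  ·
  (1,3): δ = 112.60°  ·
  (1,4): δ = 85.49°  ·
  (1,5): δ = 33.72°  ✓
  (1,6): δ = 8.87°  ✓
  (1,7): δ = 50.15°  ·
  (2,3): δ = 154.51°  ·
  (2,4): δ = 127.40°  ·
  (2,5): δ = 75.63°  ·
  (2,6): δ = 33.04°  ✓
  (2,7): δ = 8.24°  ✓
  (3,4): δ = 152.89°  ·
  (3,5): δ = 101.12°  ·
  (3,6): δ = 58.53°  ·
  (3,7): δ = 17.25°  ✓
  (4,5): δ = 128.23°  ·
  (4,6): δ = 85.64°  ·
  (4,7): δ = 44.36°  ·
  (5,6): δ = 137.41°  ·
  (5,7): δ = 96.13°  ·
  (6,7): δ = 138.72°  ·
antipodal pairs: 7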